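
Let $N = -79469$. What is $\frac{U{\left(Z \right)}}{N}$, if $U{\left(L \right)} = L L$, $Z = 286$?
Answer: $- \frac{6292}{6113} \approx -1.0293$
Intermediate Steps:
$U{\left(L \right)} = L^{2}$
$\frac{U{\left(Z \right)}}{N} = \frac{286^{2}}{-79469} = 81796 \left(- \frac{1}{79469}\right) = - \frac{6292}{6113}$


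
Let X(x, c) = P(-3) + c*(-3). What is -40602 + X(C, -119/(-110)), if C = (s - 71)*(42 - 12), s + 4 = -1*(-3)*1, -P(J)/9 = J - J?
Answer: -4466577/110 ≈ -40605.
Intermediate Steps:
P(J) = 0 (P(J) = -9*(J - J) = -9*0 = 0)
s = -1 (s = -4 - 1*(-3)*1 = -4 + 3*1 = -4 + 3 = -1)
C = -2160 (C = (-1 - 71)*(42 - 12) = -72*30 = -2160)
X(x, c) = -3*c (X(x, c) = 0 + c*(-3) = 0 - 3*c = -3*c)
-40602 + X(C, -119/(-110)) = -40602 - (-357)/(-110) = -40602 - (-357)*(-1)/110 = -40602 - 3*119/110 = -40602 - 357/110 = -4466577/110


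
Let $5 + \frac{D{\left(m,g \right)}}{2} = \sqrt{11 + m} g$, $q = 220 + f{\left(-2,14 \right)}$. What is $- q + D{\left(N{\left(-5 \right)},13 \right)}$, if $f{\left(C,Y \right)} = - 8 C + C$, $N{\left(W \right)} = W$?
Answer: $-244 + 26 \sqrt{6} \approx -180.31$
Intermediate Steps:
$f{\left(C,Y \right)} = - 7 C$
$q = 234$ ($q = 220 - -14 = 220 + 14 = 234$)
$D{\left(m,g \right)} = -10 + 2 g \sqrt{11 + m}$ ($D{\left(m,g \right)} = -10 + 2 \sqrt{11 + m} g = -10 + 2 g \sqrt{11 + m}$)
$- q + D{\left(N{\left(-5 \right)},13 \right)} = \left(-1\right) 234 - \left(10 - 26 \sqrt{11 - 5}\right) = -234 - \left(10 - 26 \sqrt{6}\right) = -244 + 26 \sqrt{6}$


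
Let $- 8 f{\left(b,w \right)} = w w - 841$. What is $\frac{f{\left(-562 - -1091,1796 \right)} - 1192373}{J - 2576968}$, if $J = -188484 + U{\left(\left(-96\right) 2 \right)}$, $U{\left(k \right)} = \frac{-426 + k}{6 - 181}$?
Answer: $\frac{2233657825}{3871627856} \approx 0.57693$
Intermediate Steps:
$U{\left(k \right)} = \frac{426}{175} - \frac{k}{175}$ ($U{\left(k \right)} = \frac{-426 + k}{-175} = \left(-426 + k\right) \left(- \frac{1}{175}\right) = \frac{426}{175} - \frac{k}{175}$)
$f{\left(b,w \right)} = \frac{841}{8} - \frac{w^{2}}{8}$ ($f{\left(b,w \right)} = - \frac{w w - 841}{8} = - \frac{w^{2} - 841}{8} = - \frac{-841 + w^{2}}{8} = \frac{841}{8} - \frac{w^{2}}{8}$)
$J = - \frac{32984082}{175}$ ($J = -188484 + \left(\frac{426}{175} - \frac{\left(-96\right) 2}{175}\right) = -188484 + \left(\frac{426}{175} - - \frac{192}{175}\right) = -188484 + \left(\frac{426}{175} + \frac{192}{175}\right) = -188484 + \frac{618}{175} = - \frac{32984082}{175} \approx -1.8848 \cdot 10^{5}$)
$\frac{f{\left(-562 - -1091,1796 \right)} - 1192373}{J - 2576968} = \frac{\left(\frac{841}{8} - \frac{1796^{2}}{8}\right) - 1192373}{- \frac{32984082}{175} - 2576968} = \frac{\left(\frac{841}{8} - 403202\right) - 1192373}{- \frac{483953482}{175}} = \left(\left(\frac{841}{8} - 403202\right) - 1192373\right) \left(- \frac{175}{483953482}\right) = \left(- \frac{3224775}{8} - 1192373\right) \left(- \frac{175}{483953482}\right) = \left(- \frac{12763759}{8}\right) \left(- \frac{175}{483953482}\right) = \frac{2233657825}{3871627856}$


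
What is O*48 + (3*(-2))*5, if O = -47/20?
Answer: -714/5 ≈ -142.80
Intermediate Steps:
O = -47/20 (O = -47*1/20 = -47/20 ≈ -2.3500)
O*48 + (3*(-2))*5 = -47/20*48 + (3*(-2))*5 = -564/5 - 6*5 = -564/5 - 30 = -714/5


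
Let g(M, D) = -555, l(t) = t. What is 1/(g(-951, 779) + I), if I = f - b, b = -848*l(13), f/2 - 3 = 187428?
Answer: 1/385331 ≈ 2.5952e-6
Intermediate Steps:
f = 374862 (f = 6 + 2*187428 = 6 + 374856 = 374862)
b = -11024 (b = -848*13 = -11024)
I = 385886 (I = 374862 - 1*(-11024) = 374862 + 11024 = 385886)
1/(g(-951, 779) + I) = 1/(-555 + 385886) = 1/385331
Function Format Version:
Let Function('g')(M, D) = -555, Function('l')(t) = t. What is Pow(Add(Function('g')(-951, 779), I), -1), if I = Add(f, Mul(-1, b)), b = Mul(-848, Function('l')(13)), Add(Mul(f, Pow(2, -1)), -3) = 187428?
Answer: Rational(1, 385331) ≈ 2.5952e-6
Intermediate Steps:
f = 374862 (f = Add(6, Mul(2, 187428)) = Add(6, 374856) = 374862)
b = -11024 (b = Mul(-848, 13) = -11024)
I = 385886 (I = Add(374862, Mul(-1, -11024)) = Add(374862, 11024) = 385886)
Pow(Add(Function('g')(-951, 779), I), -1) = Pow(Add(-555, 385886), -1) = Pow(385331, -1) = Rational(1, 385331)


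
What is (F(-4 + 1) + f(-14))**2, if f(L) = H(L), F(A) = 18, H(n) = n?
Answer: 16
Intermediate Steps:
f(L) = L
(F(-4 + 1) + f(-14))**2 = (18 - 14)**2 = 4**2 = 16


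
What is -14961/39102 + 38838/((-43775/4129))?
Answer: -2090377943393/570563350 ≈ -3663.7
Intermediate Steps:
-14961/39102 + 38838/((-43775/4129)) = -14961*1/39102 + 38838/((-43775*1/4129)) = -4987/13034 + 38838/(-43775/4129) = -4987/13034 + 38838*(-4129/43775) = -4987/13034 - 160362102/43775 = -2090377943393/570563350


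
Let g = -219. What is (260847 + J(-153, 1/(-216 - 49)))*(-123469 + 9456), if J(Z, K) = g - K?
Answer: -7874469857473/265 ≈ -2.9715e+10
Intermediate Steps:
J(Z, K) = -219 - K
(260847 + J(-153, 1/(-216 - 49)))*(-123469 + 9456) = (260847 + (-219 - 1/(-216 - 49)))*(-123469 + 9456) = (260847 + (-219 - 1/(-265)))*(-114013) = (260847 + (-219 - 1*(-1/265)))*(-114013) = (260847 + (-219 + 1/265))*(-114013) = (260847 - 58034/265)*(-114013) = (69066421/265)*(-114013) = -7874469857473/265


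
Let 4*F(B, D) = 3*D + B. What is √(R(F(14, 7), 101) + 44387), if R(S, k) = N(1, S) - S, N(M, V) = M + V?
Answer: 18*√137 ≈ 210.68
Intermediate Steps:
F(B, D) = B/4 + 3*D/4 (F(B, D) = (3*D + B)/4 = (B + 3*D)/4 = B/4 + 3*D/4)
R(S, k) = 1 (R(S, k) = (1 + S) - S = 1)
√(R(F(14, 7), 101) + 44387) = √(1 + 44387) = √44388 = 18*√137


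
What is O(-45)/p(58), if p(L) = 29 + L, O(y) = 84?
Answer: 28/29 ≈ 0.96552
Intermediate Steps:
O(-45)/p(58) = 84/(29 + 58) = 84/87 = 84*(1/87) = 28/29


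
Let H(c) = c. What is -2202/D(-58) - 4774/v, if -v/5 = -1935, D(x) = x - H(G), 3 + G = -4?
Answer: 7020292/164475 ≈ 42.683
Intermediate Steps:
G = -7 (G = -3 - 4 = -7)
D(x) = 7 + x (D(x) = x - 1*(-7) = x + 7 = 7 + x)
v = 9675 (v = -5*(-1935) = 9675)
-2202/D(-58) - 4774/v = -2202/(7 - 58) - 4774/9675 = -2202/(-51) - 4774*1/9675 = -2202*(-1/51) - 4774/9675 = 734/17 - 4774/9675 = 7020292/164475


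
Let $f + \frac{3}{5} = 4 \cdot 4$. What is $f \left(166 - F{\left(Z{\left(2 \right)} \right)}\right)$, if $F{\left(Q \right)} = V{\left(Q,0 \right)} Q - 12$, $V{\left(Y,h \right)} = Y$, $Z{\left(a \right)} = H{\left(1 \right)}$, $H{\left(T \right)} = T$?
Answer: $\frac{13629}{5} \approx 2725.8$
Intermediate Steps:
$Z{\left(a \right)} = 1$
$f = \frac{77}{5}$ ($f = - \frac{3}{5} + 4 \cdot 4 = - \frac{3}{5} + 16 = \frac{77}{5} \approx 15.4$)
$F{\left(Q \right)} = -12 + Q^{2}$ ($F{\left(Q \right)} = Q Q - 12 = Q^{2} - 12 = -12 + Q^{2}$)
$f \left(166 - F{\left(Z{\left(2 \right)} \right)}\right) = \frac{77 \left(166 - \left(-12 + 1^{2}\right)\right)}{5} = \frac{77 \left(166 - \left(-12 + 1\right)\right)}{5} = \frac{77 \left(166 - -11\right)}{5} = \frac{77 \left(166 + 11\right)}{5} = \frac{77}{5} \cdot 177 = \frac{13629}{5}$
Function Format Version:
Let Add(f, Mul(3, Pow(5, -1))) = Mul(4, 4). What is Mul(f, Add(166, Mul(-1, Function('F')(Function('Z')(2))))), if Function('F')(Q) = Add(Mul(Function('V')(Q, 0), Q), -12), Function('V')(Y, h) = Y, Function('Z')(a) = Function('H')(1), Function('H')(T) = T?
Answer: Rational(13629, 5) ≈ 2725.8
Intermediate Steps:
Function('Z')(a) = 1
f = Rational(77, 5) (f = Add(Rational(-3, 5), Mul(4, 4)) = Add(Rational(-3, 5), 16) = Rational(77, 5) ≈ 15.400)
Function('F')(Q) = Add(-12, Pow(Q, 2)) (Function('F')(Q) = Add(Mul(Q, Q), -12) = Add(Pow(Q, 2), -12) = Add(-12, Pow(Q, 2)))
Mul(f, Add(166, Mul(-1, Function('F')(Function('Z')(2))))) = Mul(Rational(77, 5), Add(166, Mul(-1, Add(-12, Pow(1, 2))))) = Mul(Rational(77, 5), Add(166, Mul(-1, Add(-12, 1)))) = Mul(Rational(77, 5), Add(166, Mul(-1, -11))) = Mul(Rational(77, 5), Add(166, 11)) = Mul(Rational(77, 5), 177) = Rational(13629, 5)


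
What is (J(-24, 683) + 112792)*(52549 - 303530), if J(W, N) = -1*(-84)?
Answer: -28329731356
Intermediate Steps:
J(W, N) = 84
(J(-24, 683) + 112792)*(52549 - 303530) = (84 + 112792)*(52549 - 303530) = 112876*(-250981) = -28329731356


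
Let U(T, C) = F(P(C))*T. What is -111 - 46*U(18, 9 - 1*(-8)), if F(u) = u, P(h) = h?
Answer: -14187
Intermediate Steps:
U(T, C) = C*T
-111 - 46*U(18, 9 - 1*(-8)) = -111 - 46*(9 - 1*(-8))*18 = -111 - 46*(9 + 8)*18 = -111 - 782*18 = -111 - 46*306 = -111 - 14076 = -14187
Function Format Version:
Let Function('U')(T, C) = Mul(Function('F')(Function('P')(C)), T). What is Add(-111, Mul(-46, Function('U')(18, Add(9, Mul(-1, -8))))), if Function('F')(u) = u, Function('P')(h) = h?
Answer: -14187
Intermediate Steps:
Function('U')(T, C) = Mul(C, T)
Add(-111, Mul(-46, Function('U')(18, Add(9, Mul(-1, -8))))) = Add(-111, Mul(-46, Mul(Add(9, Mul(-1, -8)), 18))) = Add(-111, Mul(-46, Mul(Add(9, 8), 18))) = Add(-111, Mul(-46, Mul(17, 18))) = Add(-111, Mul(-46, 306)) = Add(-111, -14076) = -14187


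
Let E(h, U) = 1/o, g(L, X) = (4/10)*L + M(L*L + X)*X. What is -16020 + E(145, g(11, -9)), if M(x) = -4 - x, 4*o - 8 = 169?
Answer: -2835536/177 ≈ -16020.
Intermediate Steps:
o = 177/4 (o = 2 + (¼)*169 = 2 + 169/4 = 177/4 ≈ 44.250)
g(L, X) = 2*L/5 + X*(-4 - X - L²) (g(L, X) = (4/10)*L + (-4 - (L*L + X))*X = (4*(⅒))*L + (-4 - (L² + X))*X = 2*L/5 + (-4 - (X + L²))*X = 2*L/5 + (-4 + (-X - L²))*X = 2*L/5 + (-4 - X - L²)*X = 2*L/5 + X*(-4 - X - L²))
E(h, U) = 4/177 (E(h, U) = 1/(177/4) = 4/177)
-16020 + E(145, g(11, -9)) = -16020 + 4/177 = -2835536/177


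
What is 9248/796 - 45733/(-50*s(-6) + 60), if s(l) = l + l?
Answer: -7574947/131340 ≈ -57.674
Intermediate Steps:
s(l) = 2*l
9248/796 - 45733/(-50*s(-6) + 60) = 9248/796 - 45733/(-100*(-6) + 60) = 9248*(1/796) - 45733/(-50*(-12) + 60) = 2312/199 - 45733/(600 + 60) = 2312/199 - 45733/660 = -7574947/131340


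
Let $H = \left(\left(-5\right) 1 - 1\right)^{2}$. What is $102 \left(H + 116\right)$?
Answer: $15504$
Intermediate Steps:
$H = 36$ ($H = \left(-5 - 1\right)^{2} = \left(-6\right)^{2} = 36$)
$102 \left(H + 116\right) = 102 \left(36 + 116\right) = 102 \cdot 152 = 15504$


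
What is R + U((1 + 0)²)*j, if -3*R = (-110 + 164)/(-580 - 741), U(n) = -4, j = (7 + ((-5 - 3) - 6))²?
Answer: -258898/1321 ≈ -195.99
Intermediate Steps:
j = 49 (j = (7 + (-8 - 6))² = (7 - 14)² = (-7)² = 49)
R = 18/1321 (R = -(-110 + 164)/(3*(-580 - 741)) = -18/(-1321) = -18*(-1)/1321 = -⅓*(-54/1321) = 18/1321 ≈ 0.013626)
R + U((1 + 0)²)*j = 18/1321 - 4*49 = 18/1321 - 196 = -258898/1321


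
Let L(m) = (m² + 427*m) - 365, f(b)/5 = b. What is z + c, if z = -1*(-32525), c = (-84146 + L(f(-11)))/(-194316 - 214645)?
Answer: 13301561496/408961 ≈ 32525.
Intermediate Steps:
f(b) = 5*b
L(m) = -365 + m² + 427*m
c = 104971/408961 (c = (-84146 + (-365 + (5*(-11))² + 427*(5*(-11))))/(-194316 - 214645) = (-84146 + (-365 + (-55)² + 427*(-55)))/(-408961) = (-84146 + (-365 + 3025 - 23485))*(-1/408961) = (-84146 - 20825)*(-1/408961) = -104971*(-1/408961) = 104971/408961 ≈ 0.25668)
z = 32525
z + c = 32525 + 104971/408961 = 13301561496/408961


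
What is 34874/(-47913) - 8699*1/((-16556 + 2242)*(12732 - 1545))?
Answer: -1861327288115/2557447697178 ≈ -0.72781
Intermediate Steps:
34874/(-47913) - 8699*1/((-16556 + 2242)*(12732 - 1545)) = 34874*(-1/47913) - 8699/((-14314*11187)) = -34874/47913 - 8699/(-160130718) = -34874/47913 - 8699*(-1/160130718) = -34874/47913 + 8699/160130718 = -1861327288115/2557447697178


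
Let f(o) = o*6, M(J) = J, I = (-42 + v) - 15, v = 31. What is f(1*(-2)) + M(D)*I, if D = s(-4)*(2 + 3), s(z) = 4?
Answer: -532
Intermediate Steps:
I = -26 (I = (-42 + 31) - 15 = -11 - 15 = -26)
D = 20 (D = 4*(2 + 3) = 4*5 = 20)
f(o) = 6*o
f(1*(-2)) + M(D)*I = 6*(1*(-2)) + 20*(-26) = 6*(-2) - 520 = -12 - 520 = -532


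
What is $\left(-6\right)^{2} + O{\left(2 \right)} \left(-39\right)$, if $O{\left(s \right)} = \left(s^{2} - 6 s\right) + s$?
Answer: $270$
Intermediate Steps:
$O{\left(s \right)} = s^{2} - 5 s$
$\left(-6\right)^{2} + O{\left(2 \right)} \left(-39\right) = \left(-6\right)^{2} + 2 \left(-5 + 2\right) \left(-39\right) = 36 + 2 \left(-3\right) \left(-39\right) = 36 - -234 = 36 + 234 = 270$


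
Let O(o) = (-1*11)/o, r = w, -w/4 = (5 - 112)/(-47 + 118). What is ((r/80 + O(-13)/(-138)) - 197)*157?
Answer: -39381661927/1273740 ≈ -30918.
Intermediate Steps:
w = 428/71 (w = -4*(5 - 112)/(-47 + 118) = -(-428)/71 = -4*(-107/71) = 428/71 ≈ 6.0282)
r = 428/71 ≈ 6.0282
O(o) = -11/o
((r/80 + O(-13)/(-138)) - 197)*157 = (((428/71)/80 - 11/(-13)/(-138)) - 197)*157 = (((428/71)*(1/80) - 11*(-1/13)*(-1/138)) - 197)*157 = ((107/1420 + (11/13)*(-1/138)) - 197)*157 = ((107/1420 - 11/1794) - 197)*157 = (88169/1273740 - 197)*157 = -250838611/1273740*157 = -39381661927/1273740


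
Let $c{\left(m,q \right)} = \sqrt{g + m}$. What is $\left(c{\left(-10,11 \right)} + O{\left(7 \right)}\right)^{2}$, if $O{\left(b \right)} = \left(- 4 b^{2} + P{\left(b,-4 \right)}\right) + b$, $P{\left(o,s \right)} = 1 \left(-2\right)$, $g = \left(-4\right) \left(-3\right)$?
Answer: $\left(-191 + \sqrt{2}\right)^{2} \approx 35943.0$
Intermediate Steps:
$g = 12$
$P{\left(o,s \right)} = -2$
$c{\left(m,q \right)} = \sqrt{12 + m}$
$O{\left(b \right)} = -2 + b - 4 b^{2}$ ($O{\left(b \right)} = \left(- 4 b^{2} - 2\right) + b = \left(-2 - 4 b^{2}\right) + b = -2 + b - 4 b^{2}$)
$\left(c{\left(-10,11 \right)} + O{\left(7 \right)}\right)^{2} = \left(\sqrt{12 - 10} - \left(-5 + 196\right)\right)^{2} = \left(\sqrt{2} - 191\right)^{2} = \left(-191 + \sqrt{2}\right)^{2}$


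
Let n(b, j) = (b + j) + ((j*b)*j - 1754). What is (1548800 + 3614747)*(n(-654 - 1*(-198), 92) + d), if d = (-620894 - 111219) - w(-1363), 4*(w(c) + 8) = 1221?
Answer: -94887658104603/4 ≈ -2.3722e+13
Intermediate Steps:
w(c) = 1189/4 (w(c) = -8 + (¼)*1221 = -8 + 1221/4 = 1189/4)
n(b, j) = -1754 + b + j + b*j² (n(b, j) = (b + j) + ((b*j)*j - 1754) = (b + j) + (b*j² - 1754) = (b + j) + (-1754 + b*j²) = -1754 + b + j + b*j²)
d = -2929641/4 (d = (-620894 - 111219) - 1*1189/4 = -732113 - 1189/4 = -2929641/4 ≈ -7.3241e+5)
(1548800 + 3614747)*(n(-654 - 1*(-198), 92) + d) = (1548800 + 3614747)*((-1754 + (-654 - 1*(-198)) + 92 + (-654 - 1*(-198))*92²) - 2929641/4) = 5163547*((-1754 + (-654 + 198) + 92 + (-654 + 198)*8464) - 2929641/4) = 5163547*((-1754 - 456 + 92 - 456*8464) - 2929641/4) = 5163547*((-1754 - 456 + 92 - 3859584) - 2929641/4) = 5163547*(-3861702 - 2929641/4) = 5163547*(-18376449/4) = -94887658104603/4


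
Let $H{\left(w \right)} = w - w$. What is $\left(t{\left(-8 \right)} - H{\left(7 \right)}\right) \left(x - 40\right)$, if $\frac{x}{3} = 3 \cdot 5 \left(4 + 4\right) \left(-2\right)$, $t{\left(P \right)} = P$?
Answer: $6080$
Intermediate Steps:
$H{\left(w \right)} = 0$
$x = -720$ ($x = 3 \cdot 3 \cdot 5 \left(4 + 4\right) \left(-2\right) = 3 \cdot 15 \cdot 8 \left(-2\right) = 3 \cdot 15 \left(-16\right) = 3 \left(-240\right) = -720$)
$\left(t{\left(-8 \right)} - H{\left(7 \right)}\right) \left(x - 40\right) = \left(-8 - 0\right) \left(-720 - 40\right) = \left(-8 + 0\right) \left(-760\right) = \left(-8\right) \left(-760\right) = 6080$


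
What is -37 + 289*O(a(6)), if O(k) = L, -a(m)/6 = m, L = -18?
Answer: -5239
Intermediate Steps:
a(m) = -6*m
O(k) = -18
-37 + 289*O(a(6)) = -37 + 289*(-18) = -37 - 5202 = -5239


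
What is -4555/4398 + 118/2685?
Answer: -3903737/3936210 ≈ -0.99175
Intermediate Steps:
-4555/4398 + 118/2685 = -3903737/3936210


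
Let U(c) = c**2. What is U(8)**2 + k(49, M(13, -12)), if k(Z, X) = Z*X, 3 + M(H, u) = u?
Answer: 3361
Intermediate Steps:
M(H, u) = -3 + u
k(Z, X) = X*Z
U(8)**2 + k(49, M(13, -12)) = (8**2)**2 + (-3 - 12)*49 = 64**2 - 15*49 = 4096 - 735 = 3361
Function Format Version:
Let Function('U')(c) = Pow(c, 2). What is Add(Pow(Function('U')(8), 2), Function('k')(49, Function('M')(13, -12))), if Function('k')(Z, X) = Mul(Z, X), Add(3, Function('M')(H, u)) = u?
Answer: 3361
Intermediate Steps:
Function('M')(H, u) = Add(-3, u)
Function('k')(Z, X) = Mul(X, Z)
Add(Pow(Function('U')(8), 2), Function('k')(49, Function('M')(13, -12))) = Add(Pow(Pow(8, 2), 2), Mul(Add(-3, -12), 49)) = Add(Pow(64, 2), Mul(-15, 49)) = Add(4096, -735) = 3361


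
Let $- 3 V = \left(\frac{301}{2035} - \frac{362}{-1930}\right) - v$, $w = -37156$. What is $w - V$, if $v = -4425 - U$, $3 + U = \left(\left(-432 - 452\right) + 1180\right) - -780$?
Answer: $- \frac{8324023118}{235653} \approx -35323.0$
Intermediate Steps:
$U = 1073$ ($U = -3 + \left(\left(\left(-432 - 452\right) + 1180\right) - -780\right) = -3 + \left(\left(-884 + 1180\right) + 780\right) = -3 + \left(296 + 780\right) = -3 + 1076 = 1073$)
$v = -5498$ ($v = -4425 - 1073 = -5498$)
$V = - \frac{431899750}{235653}$ ($V = - \frac{\left(\frac{301}{2035} - \frac{362}{-1930}\right) - -5498}{3} = - \frac{\left(301 \cdot \frac{1}{2035} - - \frac{181}{965}\right) + 5498}{3} = - \frac{\left(\frac{301}{2035} + \frac{181}{965}\right) + 5498}{3} = - \frac{\frac{26352}{78551} + 5498}{3} = \left(- \frac{1}{3}\right) \frac{431899750}{78551} = - \frac{431899750}{235653} \approx -1832.8$)
$w - V = -37156 - - \frac{431899750}{235653} = -37156 + \frac{431899750}{235653} = - \frac{8324023118}{235653}$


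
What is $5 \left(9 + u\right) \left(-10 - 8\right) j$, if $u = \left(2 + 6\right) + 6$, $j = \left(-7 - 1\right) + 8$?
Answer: $0$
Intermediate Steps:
$j = 0$ ($j = -8 + 8 = 0$)
$u = 14$ ($u = 8 + 6 = 14$)
$5 \left(9 + u\right) \left(-10 - 8\right) j = 5 \left(9 + 14\right) \left(-10 - 8\right) 0 = 5 \cdot 23 \left(-18\right) 0 = 5 \left(-414\right) 0 = \left(-2070\right) 0 = 0$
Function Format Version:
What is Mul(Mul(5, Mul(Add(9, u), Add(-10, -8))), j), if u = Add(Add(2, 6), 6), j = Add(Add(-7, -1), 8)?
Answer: 0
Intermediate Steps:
j = 0 (j = Add(-8, 8) = 0)
u = 14 (u = Add(8, 6) = 14)
Mul(Mul(5, Mul(Add(9, u), Add(-10, -8))), j) = Mul(Mul(5, Mul(Add(9, 14), Add(-10, -8))), 0) = Mul(Mul(5, Mul(23, -18)), 0) = Mul(Mul(5, -414), 0) = Mul(-2070, 0) = 0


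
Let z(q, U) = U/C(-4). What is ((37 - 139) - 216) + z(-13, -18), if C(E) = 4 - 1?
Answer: -324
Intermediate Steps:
C(E) = 3
z(q, U) = U/3
((37 - 139) - 216) + z(-13, -18) = ((37 - 139) - 216) + (⅓)*(-18) = (-102 - 216) - 6 = -318 - 6 = -324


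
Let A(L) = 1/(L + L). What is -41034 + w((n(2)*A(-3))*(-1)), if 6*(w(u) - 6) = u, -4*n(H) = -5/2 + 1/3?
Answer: -35448179/864 ≈ -41028.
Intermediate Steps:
n(H) = 13/24 (n(H) = -(-5/2 + 1/3)/4 = -(-5*½ + 1*(⅓))/4 = -(-5/2 + ⅓)/4 = -¼*(-13/6) = 13/24)
A(L) = 1/(2*L)
w(u) = 6 + u/6
-41034 + w((n(2)*A(-3))*(-1)) = -41034 + (6 + ((13*((½)/(-3))/24)*(-1))/6) = -41034 + (6 + ((13*((½)*(-⅓))/24)*(-1))/6) = -41034 + (6 + (((13/24)*(-⅙))*(-1))/6) = -41034 + (6 + (-13/144*(-1))/6) = -41034 + (6 + (⅙)*(13/144)) = -41034 + (6 + 13/864) = -41034 + 5197/864 = -35448179/864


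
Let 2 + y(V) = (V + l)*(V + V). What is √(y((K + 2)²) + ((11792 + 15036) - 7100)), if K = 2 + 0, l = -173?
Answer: √14702 ≈ 121.25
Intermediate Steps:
K = 2
y(V) = -2 + 2*V*(-173 + V) (y(V) = -2 + (V - 173)*(V + V) = -2 + (-173 + V)*(2*V) = -2 + 2*V*(-173 + V))
√(y((K + 2)²) + ((11792 + 15036) - 7100)) = √((-2 - 346*(2 + 2)² + 2*((2 + 2)²)²) + ((11792 + 15036) - 7100)) = √((-2 - 346*4² + 2*(4²)²) + (26828 - 7100)) = √((-2 - 346*16 + 2*16²) + 19728) = √((-2 - 5536 + 2*256) + 19728) = √((-2 - 5536 + 512) + 19728) = √(-5026 + 19728) = √14702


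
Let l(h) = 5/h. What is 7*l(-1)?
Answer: -35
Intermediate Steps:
7*l(-1) = 7*(5/(-1)) = 7*(5*(-1)) = 7*(-5) = -35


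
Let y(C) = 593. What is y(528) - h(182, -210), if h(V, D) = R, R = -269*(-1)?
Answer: 324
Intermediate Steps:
R = 269
h(V, D) = 269
y(528) - h(182, -210) = 593 - 1*269 = 593 - 269 = 324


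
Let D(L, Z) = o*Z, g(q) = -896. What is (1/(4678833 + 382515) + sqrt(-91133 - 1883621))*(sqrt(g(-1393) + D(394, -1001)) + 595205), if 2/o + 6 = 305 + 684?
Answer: (1 + 1219784868*I*sqrt(34))*(585086515 + I*sqrt(867762910))/4975305084 ≈ -42112.0 + 8.3642e+8*I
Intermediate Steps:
o = 2/983 (o = 2/(-6 + (305 + 684)) = 2/(-6 + 989) = 2/983 ≈ 0.0020346)
D(L, Z) = 2*Z/983
(1/(4678833 + 382515) + sqrt(-91133 - 1883621))*(sqrt(g(-1393) + D(394, -1001)) + 595205) = (1/(4678833 + 382515) + sqrt(-91133 - 1883621))*(sqrt(-896 + (2/983)*(-1001)) + 595205) = (1/5061348 + sqrt(-1974754))*(sqrt(-896 - 2002/983) + 595205) = (1/5061348 + 241*I*sqrt(34))*(sqrt(-882770/983) + 595205) = (1/5061348 + 241*I*sqrt(34))*(I*sqrt(867762910)/983 + 595205) = (1/5061348 + 241*I*sqrt(34))*(595205 + I*sqrt(867762910)/983) = (595205 + I*sqrt(867762910)/983)*(1/5061348 + 241*I*sqrt(34))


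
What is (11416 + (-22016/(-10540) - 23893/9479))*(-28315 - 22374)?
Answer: -14452880057220689/24977165 ≈ -5.7864e+8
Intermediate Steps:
(11416 + (-22016/(-10540) - 23893/9479))*(-28315 - 22374) = (11416 + (-22016*(-1/10540) - 23893*1/9479))*(-50689) = (11416 + (5504/2635 - 23893/9479))*(-50689) = (11416 - 10785639/24977165)*(-50689) = (285128530001/24977165)*(-50689) = -14452880057220689/24977165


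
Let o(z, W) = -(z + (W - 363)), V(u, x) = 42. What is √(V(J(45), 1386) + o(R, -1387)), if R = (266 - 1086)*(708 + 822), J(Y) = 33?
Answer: 2*√314098 ≈ 1120.9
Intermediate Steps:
R = -1254600 (R = -820*1530 = -1254600)
o(z, W) = 363 - W - z (o(z, W) = -(z + (-363 + W)) = -(-363 + W + z) = 363 - W - z)
√(V(J(45), 1386) + o(R, -1387)) = √(42 + (363 - 1*(-1387) - 1*(-1254600))) = √(42 + (363 + 1387 + 1254600)) = √(42 + 1256350) = √1256392 = 2*√314098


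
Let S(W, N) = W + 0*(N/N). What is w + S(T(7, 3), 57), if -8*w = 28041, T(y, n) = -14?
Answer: -28153/8 ≈ -3519.1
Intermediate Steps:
w = -28041/8 (w = -1/8*28041 = -28041/8 ≈ -3505.1)
S(W, N) = W (S(W, N) = W + 0*1 = W + 0 = W)
w + S(T(7, 3), 57) = -28041/8 - 14 = -28153/8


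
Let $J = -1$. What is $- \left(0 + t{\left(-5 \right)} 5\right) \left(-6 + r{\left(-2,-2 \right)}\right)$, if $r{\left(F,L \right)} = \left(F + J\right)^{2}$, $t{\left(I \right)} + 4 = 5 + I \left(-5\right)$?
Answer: $-390$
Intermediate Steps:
$t{\left(I \right)} = 1 - 5 I$ ($t{\left(I \right)} = -4 + \left(5 + I \left(-5\right)\right) = -4 - \left(-5 + 5 I\right) = 1 - 5 I$)
$r{\left(F,L \right)} = \left(-1 + F\right)^{2}$ ($r{\left(F,L \right)} = \left(F - 1\right)^{2} = \left(-1 + F\right)^{2}$)
$- \left(0 + t{\left(-5 \right)} 5\right) \left(-6 + r{\left(-2,-2 \right)}\right) = - \left(0 + \left(1 - -25\right) 5\right) \left(-6 + \left(-1 - 2\right)^{2}\right) = - \left(0 + \left(1 + 25\right) 5\right) \left(-6 + \left(-3\right)^{2}\right) = - \left(0 + 26 \cdot 5\right) \left(-6 + 9\right) = - \left(0 + 130\right) 3 = - 130 \cdot 3 = \left(-1\right) 390 = -390$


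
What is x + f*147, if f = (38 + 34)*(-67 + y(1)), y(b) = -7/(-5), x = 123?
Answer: -3470937/5 ≈ -6.9419e+5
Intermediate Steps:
y(b) = 7/5 (y(b) = -7*(-⅕) = 7/5)
f = -23616/5 (f = (38 + 34)*(-67 + 7/5) = 72*(-328/5) = -23616/5 ≈ -4723.2)
x + f*147 = 123 - 23616/5*147 = 123 - 3471552/5 = -3470937/5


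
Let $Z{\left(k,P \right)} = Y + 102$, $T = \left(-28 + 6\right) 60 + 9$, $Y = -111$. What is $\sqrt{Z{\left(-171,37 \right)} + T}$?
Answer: $2 i \sqrt{330} \approx 36.332 i$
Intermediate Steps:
$T = -1311$ ($T = \left(-22\right) 60 + 9 = -1320 + 9 = -1311$)
$Z{\left(k,P \right)} = -9$ ($Z{\left(k,P \right)} = -111 + 102 = -9$)
$\sqrt{Z{\left(-171,37 \right)} + T} = \sqrt{-9 - 1311} = \sqrt{-1320} = 2 i \sqrt{330}$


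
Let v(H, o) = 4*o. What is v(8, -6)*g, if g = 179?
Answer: -4296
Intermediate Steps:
v(8, -6)*g = (4*(-6))*179 = -24*179 = -4296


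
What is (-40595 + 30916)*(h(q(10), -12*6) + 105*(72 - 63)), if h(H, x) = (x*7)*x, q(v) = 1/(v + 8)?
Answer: -360378207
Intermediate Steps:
q(v) = 1/(8 + v)
h(H, x) = 7*x**2 (h(H, x) = (7*x)*x = 7*x**2)
(-40595 + 30916)*(h(q(10), -12*6) + 105*(72 - 63)) = (-40595 + 30916)*(7*(-12*6)**2 + 105*(72 - 63)) = -9679*(7*(-72)**2 + 105*9) = -9679*(7*5184 + 945) = -9679*(36288 + 945) = -9679*37233 = -360378207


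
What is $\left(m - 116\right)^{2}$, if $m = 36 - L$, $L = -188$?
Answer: $11664$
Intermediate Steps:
$m = 224$ ($m = 36 - -188 = 36 + 188 = 224$)
$\left(m - 116\right)^{2} = \left(224 - 116\right)^{2} = 108^{2} = 11664$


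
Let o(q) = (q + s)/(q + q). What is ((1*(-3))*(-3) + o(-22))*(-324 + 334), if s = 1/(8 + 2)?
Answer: 4179/44 ≈ 94.977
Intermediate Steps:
s = 1/10 ≈ 0.10000
o(q) = (1/10 + q)/(2*q) (o(q) = (q + 1/10)/(q + q) = (1/10 + q)/((2*q)) = (1/10 + q)*(1/(2*q)) = (1/10 + q)/(2*q))
((1*(-3))*(-3) + o(-22))*(-324 + 334) = ((1*(-3))*(-3) + (1/20)*(1 + 10*(-22))/(-22))*(-324 + 334) = (-3*(-3) + (1/20)*(-1/22)*(1 - 220))*10 = (9 + (1/20)*(-1/22)*(-219))*10 = (9 + 219/440)*10 = (4179/440)*10 = 4179/44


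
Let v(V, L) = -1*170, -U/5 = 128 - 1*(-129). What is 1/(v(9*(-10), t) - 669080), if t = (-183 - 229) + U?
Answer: -1/669250 ≈ -1.4942e-6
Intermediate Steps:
U = -1285 (U = -5*(128 - 1*(-129)) = -5*(128 + 129) = -5*257 = -1285)
t = -1697 (t = (-183 - 229) - 1285 = -412 - 1285 = -1697)
v(V, L) = -170
1/(v(9*(-10), t) - 669080) = 1/(-170 - 669080) = 1/(-669250) = -1/669250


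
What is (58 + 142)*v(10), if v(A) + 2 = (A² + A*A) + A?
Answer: 41600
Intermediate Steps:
v(A) = -2 + A + 2*A² (v(A) = -2 + ((A² + A*A) + A) = -2 + ((A² + A²) + A) = -2 + (2*A² + A) = -2 + (A + 2*A²) = -2 + A + 2*A²)
(58 + 142)*v(10) = (58 + 142)*(-2 + 10 + 2*10²) = 200*(-2 + 10 + 2*100) = 200*(-2 + 10 + 200) = 200*208 = 41600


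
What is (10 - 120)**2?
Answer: 12100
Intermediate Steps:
(10 - 120)**2 = (-110)**2 = 12100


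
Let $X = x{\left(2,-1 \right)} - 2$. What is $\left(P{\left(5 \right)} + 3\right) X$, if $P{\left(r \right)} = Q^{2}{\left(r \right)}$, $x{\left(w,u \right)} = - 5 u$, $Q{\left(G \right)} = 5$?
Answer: $84$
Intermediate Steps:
$P{\left(r \right)} = 25$ ($P{\left(r \right)} = 5^{2} = 25$)
$X = 3$ ($X = \left(-5\right) \left(-1\right) - 2 = 5 - 2 = 3$)
$\left(P{\left(5 \right)} + 3\right) X = \left(25 + 3\right) 3 = 28 \cdot 3 = 84$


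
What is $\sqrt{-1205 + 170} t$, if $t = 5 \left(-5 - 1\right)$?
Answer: $- 90 i \sqrt{115} \approx - 965.14 i$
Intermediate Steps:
$t = -30$ ($t = 5 \left(-6\right) = -30$)
$\sqrt{-1205 + 170} t = \sqrt{-1205 + 170} \left(-30\right) = \sqrt{-1035} \left(-30\right) = 3 i \sqrt{115} \left(-30\right) = - 90 i \sqrt{115}$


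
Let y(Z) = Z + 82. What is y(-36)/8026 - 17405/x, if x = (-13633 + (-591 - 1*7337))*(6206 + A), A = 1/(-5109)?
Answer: 5360056576648/914459476454243 ≈ 0.0058614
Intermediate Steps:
A = -1/5109 ≈ -0.00019573
y(Z) = 82 + Z
x = -227874277711/1703 (x = (-13633 + (-591 - 1*7337))*(6206 - 1/5109) = (-13633 + (-591 - 7337))*(31706453/5109) = (-13633 - 7928)*(31706453/5109) = -21561*31706453/5109 = -227874277711/1703 ≈ -1.3381e+8)
y(-36)/8026 - 17405/x = (82 - 36)/8026 - 17405/(-227874277711/1703) = 46*(1/8026) - 17405*(-1703/227874277711) = 23/4013 + 29640715/227874277711 = 5360056576648/914459476454243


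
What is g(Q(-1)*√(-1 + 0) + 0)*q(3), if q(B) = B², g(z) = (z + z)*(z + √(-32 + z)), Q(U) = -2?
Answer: I*(-36*√(-32 - 2*I) + 72*I) ≈ -275.75 - 6.3609*I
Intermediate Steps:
g(z) = 2*z*(z + √(-32 + z)) (g(z) = (2*z)*(z + √(-32 + z)) = 2*z*(z + √(-32 + z)))
g(Q(-1)*√(-1 + 0) + 0)*q(3) = (2*(-2*√(-1 + 0) + 0)*((-2*√(-1 + 0) + 0) + √(-32 + (-2*√(-1 + 0) + 0))))*3² = (2*(-2*I + 0)*((-2*I + 0) + √(-32 + (-2*I + 0))))*9 = (2*(-2*I)*(-2*I + √(-32 - 2*I)))*9 = (2*(-2*I)*(√(-32 - 2*I) - 2*I))*9 = -4*I*(√(-32 - 2*I) - 2*I)*9 = -36*I*(√(-32 - 2*I) - 2*I)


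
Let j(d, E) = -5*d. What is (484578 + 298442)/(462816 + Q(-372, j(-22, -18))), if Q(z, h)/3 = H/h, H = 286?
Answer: 3915100/2314119 ≈ 1.6918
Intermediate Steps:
Q(z, h) = 858/h (Q(z, h) = 3*(286/h) = 858/h)
(484578 + 298442)/(462816 + Q(-372, j(-22, -18))) = (484578 + 298442)/(462816 + 858/((-5*(-22)))) = 783020/(462816 + 858/110) = 783020/(462816 + 858*(1/110)) = 783020/(462816 + 39/5) = 783020/(2314119/5) = 783020*(5/2314119) = 3915100/2314119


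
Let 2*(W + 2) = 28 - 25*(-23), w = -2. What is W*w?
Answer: -599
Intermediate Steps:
W = 599/2 (W = -2 + (28 - 25*(-23))/2 = -2 + (28 + 575)/2 = -2 + (1/2)*603 = -2 + 603/2 = 599/2 ≈ 299.50)
W*w = (599/2)*(-2) = -599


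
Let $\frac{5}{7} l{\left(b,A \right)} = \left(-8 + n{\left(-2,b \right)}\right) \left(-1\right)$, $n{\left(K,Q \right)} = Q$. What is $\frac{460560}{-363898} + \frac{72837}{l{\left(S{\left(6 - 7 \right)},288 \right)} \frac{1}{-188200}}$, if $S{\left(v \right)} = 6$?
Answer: $- \frac{6235357388378460}{1273643} \approx -4.8957 \cdot 10^{9}$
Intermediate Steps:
$l{\left(b,A \right)} = \frac{56}{5} - \frac{7 b}{5}$ ($l{\left(b,A \right)} = \frac{7 \left(-8 + b\right) \left(-1\right)}{5} = \frac{7 \left(8 - b\right)}{5} = \frac{56}{5} - \frac{7 b}{5}$)
$\frac{460560}{-363898} + \frac{72837}{l{\left(S{\left(6 - 7 \right)},288 \right)} \frac{1}{-188200}} = \frac{460560}{-363898} + \frac{72837}{\left(\frac{56}{5} - \frac{42}{5}\right) \frac{1}{-188200}} = 460560 \left(- \frac{1}{363898}\right) + \frac{72837}{\left(\frac{56}{5} - \frac{42}{5}\right) \left(- \frac{1}{188200}\right)} = - \frac{230280}{181949} + \frac{72837}{\frac{14}{5} \left(- \frac{1}{188200}\right)} = - \frac{230280}{181949} + \frac{72837}{- \frac{7}{470500}} = - \frac{230280}{181949} + 72837 \left(- \frac{470500}{7}\right) = - \frac{230280}{181949} - \frac{34269808500}{7} = - \frac{6235357388378460}{1273643}$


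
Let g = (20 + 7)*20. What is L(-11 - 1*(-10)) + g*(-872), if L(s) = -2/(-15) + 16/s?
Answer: -7063438/15 ≈ -4.7090e+5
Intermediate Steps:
g = 540 (g = 27*20 = 540)
L(s) = 2/15 + 16/s (L(s) = -2*(-1/15) + 16/s = 2/15 + 16/s)
L(-11 - 1*(-10)) + g*(-872) = (2/15 + 16/(-11 - 1*(-10))) + 540*(-872) = (2/15 + 16/(-11 + 10)) - 470880 = (2/15 + 16/(-1)) - 470880 = (2/15 + 16*(-1)) - 470880 = (2/15 - 16) - 470880 = -238/15 - 470880 = -7063438/15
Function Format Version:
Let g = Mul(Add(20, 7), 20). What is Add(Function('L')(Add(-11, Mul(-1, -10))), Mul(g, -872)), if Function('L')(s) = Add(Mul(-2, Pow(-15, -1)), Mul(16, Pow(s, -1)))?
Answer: Rational(-7063438, 15) ≈ -4.7090e+5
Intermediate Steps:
g = 540 (g = Mul(27, 20) = 540)
Function('L')(s) = Add(Rational(2, 15), Mul(16, Pow(s, -1))) (Function('L')(s) = Add(Mul(-2, Rational(-1, 15)), Mul(16, Pow(s, -1))) = Add(Rational(2, 15), Mul(16, Pow(s, -1))))
Add(Function('L')(Add(-11, Mul(-1, -10))), Mul(g, -872)) = Add(Add(Rational(2, 15), Mul(16, Pow(Add(-11, Mul(-1, -10)), -1))), Mul(540, -872)) = Add(Add(Rational(2, 15), Mul(16, Pow(Add(-11, 10), -1))), -470880) = Add(Add(Rational(2, 15), Mul(16, Pow(-1, -1))), -470880) = Add(Add(Rational(2, 15), Mul(16, -1)), -470880) = Add(Add(Rational(2, 15), -16), -470880) = Add(Rational(-238, 15), -470880) = Rational(-7063438, 15)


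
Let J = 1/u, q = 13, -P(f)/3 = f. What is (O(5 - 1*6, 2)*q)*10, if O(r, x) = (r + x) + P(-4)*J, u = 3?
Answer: 650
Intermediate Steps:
P(f) = -3*f
J = ⅓ (J = 1/3 = ⅓ ≈ 0.33333)
O(r, x) = 4 + r + x (O(r, x) = (r + x) - 3*(-4)*(⅓) = (r + x) + 12*(⅓) = (r + x) + 4 = 4 + r + x)
(O(5 - 1*6, 2)*q)*10 = ((4 + (5 - 1*6) + 2)*13)*10 = ((4 + (5 - 6) + 2)*13)*10 = ((4 - 1 + 2)*13)*10 = (5*13)*10 = 65*10 = 650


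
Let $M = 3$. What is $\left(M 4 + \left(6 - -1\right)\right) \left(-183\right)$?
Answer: $-3477$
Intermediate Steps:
$\left(M 4 + \left(6 - -1\right)\right) \left(-183\right) = \left(3 \cdot 4 + \left(6 - -1\right)\right) \left(-183\right) = \left(12 + \left(6 + 1\right)\right) \left(-183\right) = \left(12 + 7\right) \left(-183\right) = 19 \left(-183\right) = -3477$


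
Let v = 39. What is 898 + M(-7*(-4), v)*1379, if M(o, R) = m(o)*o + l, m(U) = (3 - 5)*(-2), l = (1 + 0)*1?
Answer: 156725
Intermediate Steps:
l = 1 (l = 1*1 = 1)
m(U) = 4 (m(U) = -2*(-2) = 4)
M(o, R) = 1 + 4*o (M(o, R) = 4*o + 1 = 1 + 4*o)
898 + M(-7*(-4), v)*1379 = 898 + (1 + 4*(-7*(-4)))*1379 = 898 + (1 + 4*28)*1379 = 898 + (1 + 112)*1379 = 898 + 113*1379 = 898 + 155827 = 156725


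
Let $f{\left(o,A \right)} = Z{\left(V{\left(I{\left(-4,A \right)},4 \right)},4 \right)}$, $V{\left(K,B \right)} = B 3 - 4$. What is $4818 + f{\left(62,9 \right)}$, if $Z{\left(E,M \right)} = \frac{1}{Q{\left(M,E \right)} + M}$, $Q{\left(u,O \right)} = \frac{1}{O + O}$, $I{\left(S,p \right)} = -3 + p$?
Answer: $\frac{313186}{65} \approx 4818.3$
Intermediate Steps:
$Q{\left(u,O \right)} = \frac{1}{2 O}$
$V{\left(K,B \right)} = -4 + 3 B$ ($V{\left(K,B \right)} = 3 B - 4 = -4 + 3 B$)
$Z{\left(E,M \right)} = \frac{1}{M + \frac{1}{2 E}}$ ($Z{\left(E,M \right)} = \frac{1}{\frac{1}{2 E} + M} = \frac{1}{M + \frac{1}{2 E}}$)
$f{\left(o,A \right)} = \frac{16}{65}$ ($f{\left(o,A \right)} = \frac{2 \left(-4 + 3 \cdot 4\right)}{1 + 2 \left(-4 + 3 \cdot 4\right) 4} = \frac{2 \left(-4 + 12\right)}{1 + 2 \left(-4 + 12\right) 4} = 2 \cdot 8 \frac{1}{1 + 2 \cdot 8 \cdot 4} = 2 \cdot 8 \frac{1}{1 + 64} = 2 \cdot 8 \cdot \frac{1}{65} = \frac{16}{65}$)
$4818 + f{\left(62,9 \right)} = 4818 + \frac{16}{65} = \frac{313186}{65}$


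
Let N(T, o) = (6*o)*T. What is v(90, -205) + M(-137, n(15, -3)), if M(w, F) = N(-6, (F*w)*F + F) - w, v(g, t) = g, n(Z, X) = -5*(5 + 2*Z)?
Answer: 151049027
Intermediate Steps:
n(Z, X) = -25 - 10*Z
N(T, o) = 6*T*o
M(w, F) = -w - 36*F - 36*w*F² (M(w, F) = 6*(-6)*((F*w)*F + F) - w = 6*(-6)*(w*F² + F) - w = 6*(-6)*(F + w*F²) - w = (-36*F - 36*w*F²) - w = -w - 36*F - 36*w*F²)
v(90, -205) + M(-137, n(15, -3)) = 90 + (-1*(-137) - 36*(-25 - 10*15)*(1 + (-25 - 10*15)*(-137))) = 90 + (137 - 36*(-25 - 150)*(1 + (-25 - 150)*(-137))) = 90 + (137 - 36*(-175)*(1 - 175*(-137))) = 90 + (137 - 36*(-175)*(1 + 23975)) = 90 + (137 - 36*(-175)*23976) = 90 + (137 + 151048800) = 90 + 151048937 = 151049027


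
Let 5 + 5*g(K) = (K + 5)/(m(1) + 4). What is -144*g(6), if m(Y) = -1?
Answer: 192/5 ≈ 38.400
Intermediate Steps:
g(K) = -2/3 + K/15 (g(K) = -1 + ((K + 5)/(-1 + 4))/5 = -1 + ((5 + K)/3)/5 = -1 + ((5 + K)*(1/3))/5 = -1 + (5/3 + K/3)/5 = -1 + (1/3 + K/15) = -2/3 + K/15)
-144*g(6) = -144*(-2/3 + (1/15)*6) = -144*(-2/3 + 2/5) = -144*(-4/15) = 192/5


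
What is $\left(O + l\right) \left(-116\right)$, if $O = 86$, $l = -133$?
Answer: $5452$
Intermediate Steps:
$\left(O + l\right) \left(-116\right) = \left(86 - 133\right) \left(-116\right) = \left(-47\right) \left(-116\right) = 5452$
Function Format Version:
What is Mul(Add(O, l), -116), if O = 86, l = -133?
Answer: 5452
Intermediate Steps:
Mul(Add(O, l), -116) = Mul(Add(86, -133), -116) = Mul(-47, -116) = 5452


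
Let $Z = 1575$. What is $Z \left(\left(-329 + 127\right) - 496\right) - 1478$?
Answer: $-1100828$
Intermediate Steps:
$Z \left(\left(-329 + 127\right) - 496\right) - 1478 = 1575 \left(\left(-329 + 127\right) - 496\right) - 1478 = 1575 \left(-202 - 496\right) - 1478 = 1575 \left(-698\right) - 1478 = -1099350 - 1478 = -1100828$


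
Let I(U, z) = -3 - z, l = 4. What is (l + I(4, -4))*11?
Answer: 55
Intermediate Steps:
(l + I(4, -4))*11 = (4 + (-3 - 1*(-4)))*11 = (4 + (-3 + 4))*11 = (4 + 1)*11 = 5*11 = 55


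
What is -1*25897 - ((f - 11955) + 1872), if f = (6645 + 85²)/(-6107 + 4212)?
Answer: -5990732/379 ≈ -15807.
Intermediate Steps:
f = -2774/379 (f = (6645 + 7225)/(-1895) = 13870*(-1/1895) = -2774/379 ≈ -7.3193)
-1*25897 - ((f - 11955) + 1872) = -1*25897 - ((-2774/379 - 11955) + 1872) = -25897 - (-4533719/379 + 1872) = -25897 - 1*(-3824231/379) = -25897 + 3824231/379 = -5990732/379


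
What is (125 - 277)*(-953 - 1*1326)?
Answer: 346408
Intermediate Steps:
(125 - 277)*(-953 - 1*1326) = -152*(-953 - 1326) = -152*(-2279) = 346408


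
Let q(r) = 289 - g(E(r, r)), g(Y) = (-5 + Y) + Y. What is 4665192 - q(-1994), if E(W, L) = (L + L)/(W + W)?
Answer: 4664900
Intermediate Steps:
E(W, L) = L/W (E(W, L) = (2*L)/((2*W)) = (2*L)*(1/(2*W)) = L/W)
g(Y) = -5 + 2*Y
q(r) = 292 (q(r) = 289 - (-5 + 2*(r/r)) = 289 - (-5 + 2*1) = 289 - (-5 + 2) = 289 - 1*(-3) = 289 + 3 = 292)
4665192 - q(-1994) = 4665192 - 1*292 = 4665192 - 292 = 4664900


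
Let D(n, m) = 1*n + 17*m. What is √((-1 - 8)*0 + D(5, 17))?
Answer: 7*√6 ≈ 17.146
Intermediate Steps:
D(n, m) = n + 17*m
√((-1 - 8)*0 + D(5, 17)) = √((-1 - 8)*0 + (5 + 17*17)) = √(-9*0 + (5 + 289)) = √(0 + 294) = √294 = 7*√6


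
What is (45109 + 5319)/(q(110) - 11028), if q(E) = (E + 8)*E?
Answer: 12607/488 ≈ 25.834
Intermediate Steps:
q(E) = E*(8 + E) (q(E) = (8 + E)*E = E*(8 + E))
(45109 + 5319)/(q(110) - 11028) = (45109 + 5319)/(110*(8 + 110) - 11028) = 50428/(110*118 - 11028) = 50428/(12980 - 11028) = 50428/1952 = 50428*(1/1952) = 12607/488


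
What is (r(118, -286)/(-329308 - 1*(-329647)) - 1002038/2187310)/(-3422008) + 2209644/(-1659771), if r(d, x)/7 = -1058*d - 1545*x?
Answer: -103978409362825250657/77991176108569616280 ≈ -1.3332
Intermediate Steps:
r(d, x) = -10815*x - 7406*d (r(d, x) = 7*(-1058*d - 1545*x) = 7*(-1545*x - 1058*d) = -10815*x - 7406*d)
(r(118, -286)/(-329308 - 1*(-329647)) - 1002038/2187310)/(-3422008) + 2209644/(-1659771) = ((-10815*(-286) - 7406*118)/(-329308 - 1*(-329647)) - 1002038/2187310)/(-3422008) + 2209644/(-1659771) = ((3093090 - 873908)/(-329308 + 329647) - 1002038*1/2187310)*(-1/3422008) + 2209644*(-1/1659771) = (2219182/339 - 501019/1093655)*(-1/3422008) - 245516/184419 = (2426849644769/370749045)*(-1/3422008) - 245516/184419 = -2426849644769/1268706197982360 - 245516/184419 = -103978409362825250657/77991176108569616280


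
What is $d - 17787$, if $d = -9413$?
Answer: $-27200$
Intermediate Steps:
$d - 17787 = -9413 - 17787 = -27200$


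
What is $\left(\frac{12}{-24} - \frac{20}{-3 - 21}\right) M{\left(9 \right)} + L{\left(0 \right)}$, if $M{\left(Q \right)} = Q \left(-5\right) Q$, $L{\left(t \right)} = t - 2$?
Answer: $-137$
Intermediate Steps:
$L{\left(t \right)} = -2 + t$
$M{\left(Q \right)} = - 5 Q^{2}$ ($M{\left(Q \right)} = - 5 Q Q = - 5 Q^{2}$)
$\left(\frac{12}{-24} - \frac{20}{-3 - 21}\right) M{\left(9 \right)} + L{\left(0 \right)} = \left(\frac{12}{-24} - \frac{20}{-3 - 21}\right) \left(- 5 \cdot 9^{2}\right) + \left(-2 + 0\right) = \left(12 \left(- \frac{1}{24}\right) - \frac{20}{-24}\right) \left(\left(-5\right) 81\right) - 2 = \left(- \frac{1}{2} - - \frac{5}{6}\right) \left(-405\right) - 2 = \left(- \frac{1}{2} + \frac{5}{6}\right) \left(-405\right) - 2 = \frac{1}{3} \left(-405\right) - 2 = -135 - 2 = -137$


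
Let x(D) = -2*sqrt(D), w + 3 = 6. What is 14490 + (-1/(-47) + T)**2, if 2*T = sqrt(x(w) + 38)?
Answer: 14490 + (2 + 47*sqrt(2)*sqrt(19 - sqrt(3)))**2/8836 ≈ 14499.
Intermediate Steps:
w = 3 (w = -3 + 6 = 3)
T = sqrt(38 - 2*sqrt(3))/2 (T = sqrt(-2*sqrt(3) + 38)/2 = sqrt(38 - 2*sqrt(3))/2 ≈ 2.9384)
14490 + (-1/(-47) + T)**2 = 14490 + (-1/(-47) + sqrt(38 - 2*sqrt(3))/2)**2 = 14490 + (-1*(-1/47) + sqrt(38 - 2*sqrt(3))/2)**2 = 14490 + (1/47 + sqrt(38 - 2*sqrt(3))/2)**2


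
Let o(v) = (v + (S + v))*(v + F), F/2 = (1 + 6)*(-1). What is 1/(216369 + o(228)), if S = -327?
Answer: 1/243975 ≈ 4.0988e-6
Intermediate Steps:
F = -14 (F = 2*((1 + 6)*(-1)) = 2*(7*(-1)) = 2*(-7) = -14)
o(v) = (-327 + 2*v)*(-14 + v) (o(v) = (v + (-327 + v))*(v - 14) = (-327 + 2*v)*(-14 + v))
1/(216369 + o(228)) = 1/(216369 + (4578 - 355*228 + 2*228**2)) = 1/(216369 + (4578 - 80940 + 2*51984)) = 1/(216369 + (4578 - 80940 + 103968)) = 1/(216369 + 27606) = 1/243975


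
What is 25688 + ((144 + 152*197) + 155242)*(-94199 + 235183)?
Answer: 26128590408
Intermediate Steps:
25688 + ((144 + 152*197) + 155242)*(-94199 + 235183) = 25688 + ((144 + 29944) + 155242)*140984 = 25688 + (30088 + 155242)*140984 = 25688 + 185330*140984 = 25688 + 26128564720 = 26128590408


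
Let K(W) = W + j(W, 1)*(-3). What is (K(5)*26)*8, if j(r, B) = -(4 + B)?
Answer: 4160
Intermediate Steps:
j(r, B) = -4 - B
K(W) = 15 + W (K(W) = W + (-4 - 1*1)*(-3) = W + (-4 - 1)*(-3) = W - 5*(-3) = W + 15 = 15 + W)
(K(5)*26)*8 = ((15 + 5)*26)*8 = (20*26)*8 = 520*8 = 4160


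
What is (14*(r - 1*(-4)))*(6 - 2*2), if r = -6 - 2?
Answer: -112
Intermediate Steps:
r = -8
(14*(r - 1*(-4)))*(6 - 2*2) = (14*(-8 - 1*(-4)))*(6 - 2*2) = (14*(-8 + 4))*(6 - 4) = (14*(-4))*2 = -56*2 = -112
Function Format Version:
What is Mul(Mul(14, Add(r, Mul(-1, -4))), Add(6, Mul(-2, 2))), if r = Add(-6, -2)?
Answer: -112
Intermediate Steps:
r = -8
Mul(Mul(14, Add(r, Mul(-1, -4))), Add(6, Mul(-2, 2))) = Mul(Mul(14, Add(-8, Mul(-1, -4))), Add(6, Mul(-2, 2))) = Mul(Mul(14, Add(-8, 4)), Add(6, -4)) = Mul(Mul(14, -4), 2) = Mul(-56, 2) = -112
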